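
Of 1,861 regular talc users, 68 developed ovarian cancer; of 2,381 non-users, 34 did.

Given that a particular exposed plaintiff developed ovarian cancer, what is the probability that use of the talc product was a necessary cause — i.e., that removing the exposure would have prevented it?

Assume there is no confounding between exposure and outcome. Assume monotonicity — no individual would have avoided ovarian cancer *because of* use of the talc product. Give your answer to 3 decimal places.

p₁ = P(outcome | exposed) = 68/1861 = 0.036539
p₀ = P(outcome | unexposed) = 34/2381 = 0.01428
Under exogeneity and monotonicity, PN = (p₁ − p₀) / p₁.
PN = (0.036539 − 0.01428) / 0.036539 = 0.02226 / 0.036539 ≈ 0.6092

PN ≈ 0.609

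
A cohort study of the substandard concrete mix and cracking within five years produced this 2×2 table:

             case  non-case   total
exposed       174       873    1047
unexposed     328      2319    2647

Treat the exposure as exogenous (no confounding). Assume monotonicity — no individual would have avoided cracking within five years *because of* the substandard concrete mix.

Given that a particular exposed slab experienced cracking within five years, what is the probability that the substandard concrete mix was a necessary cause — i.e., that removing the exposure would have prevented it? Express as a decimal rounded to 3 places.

PN ≈ 0.254

p₁ = P(outcome | exposed) = 174/1047 = 0.16619
p₀ = P(outcome | unexposed) = 328/2647 = 0.12391
Under exogeneity and monotonicity, PN = (p₁ − p₀)/p₁.
PN = (0.16619 − 0.12391) / 0.16619 ≈ 0.2544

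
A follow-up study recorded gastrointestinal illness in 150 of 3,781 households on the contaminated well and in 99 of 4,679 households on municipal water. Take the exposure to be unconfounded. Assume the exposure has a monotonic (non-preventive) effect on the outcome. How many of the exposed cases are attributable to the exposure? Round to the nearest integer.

p₁ = P(outcome | exposed) = 150/3781 = 0.039672
p₀ = P(outcome | unexposed) = 99/4679 = 0.021158
PN = (p₁ − p₀)/p₁ = (0.039672 − 0.021158) / 0.039672 ≈ 0.46667.
Attributable cases ≈ PN × (exposed cases) = 0.46667 × 150 ≈ 70.00.

about 70 cases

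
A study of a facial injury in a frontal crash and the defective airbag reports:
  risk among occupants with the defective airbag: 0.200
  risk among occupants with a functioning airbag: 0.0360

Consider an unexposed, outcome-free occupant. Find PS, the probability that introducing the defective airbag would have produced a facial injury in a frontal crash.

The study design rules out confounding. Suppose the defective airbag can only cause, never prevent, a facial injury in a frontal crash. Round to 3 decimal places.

Let p₁ = 0.2, p₀ = 0.036.
Under exogeneity and monotonicity, PS = (p₁ − p₀) / (1 − p₀).
PS = (0.2 − 0.036) / (1 − 0.036) = 0.164 / 0.964 ≈ 0.1701

PS ≈ 0.170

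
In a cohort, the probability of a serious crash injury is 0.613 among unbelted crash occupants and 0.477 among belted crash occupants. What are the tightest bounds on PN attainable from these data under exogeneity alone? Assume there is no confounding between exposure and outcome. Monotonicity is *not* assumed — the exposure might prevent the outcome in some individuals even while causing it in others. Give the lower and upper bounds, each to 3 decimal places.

0.222 ≤ PN ≤ 0.853

Let p₁ = 0.613, p₀ = 0.477.
Under exogeneity alone the bounds on PN are max{0,(p₁−p₀)/p₁} ≤ PN ≤ min{1,(1−p₀)/p₁}.
  lower = (p₁ − p₀)/p₁ = 0.136 / 0.613 ≈ 0.2219
  upper = min{1, (1 − p₀)/p₁} = 0.523 / 0.613 ≈ 0.8532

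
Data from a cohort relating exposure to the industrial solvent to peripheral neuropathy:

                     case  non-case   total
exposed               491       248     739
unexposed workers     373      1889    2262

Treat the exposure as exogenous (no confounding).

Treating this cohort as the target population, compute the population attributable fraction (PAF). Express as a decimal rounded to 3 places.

PAF ≈ 0.427

p₁ = P(outcome | exposed) = 491/739 = 0.66441
p₀ = P(outcome | unexposed) = 373/2262 = 0.1649
Exposure prevalence π = 739/3001 = 0.24625; overall risk P(Y=1) = 0.2879.
Under exogeneity, PAF = [P(Y=1) − p₀]/P(Y=1).
PAF = (0.2879 − 0.1649) / 0.2879 ≈ 0.4272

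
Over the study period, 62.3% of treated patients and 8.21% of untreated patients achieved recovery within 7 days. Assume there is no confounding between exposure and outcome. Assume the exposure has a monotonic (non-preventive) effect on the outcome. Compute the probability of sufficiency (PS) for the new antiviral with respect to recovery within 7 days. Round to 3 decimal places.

PS ≈ 0.589

p₁ = 0.623, p₀ = 0.0821.
Under exogeneity and monotonicity, PS = (p₁ − p₀) / (1 − p₀).
PS = (0.623 − 0.0821) / (1 − 0.0821) = 0.5409 / 0.9179 ≈ 0.5893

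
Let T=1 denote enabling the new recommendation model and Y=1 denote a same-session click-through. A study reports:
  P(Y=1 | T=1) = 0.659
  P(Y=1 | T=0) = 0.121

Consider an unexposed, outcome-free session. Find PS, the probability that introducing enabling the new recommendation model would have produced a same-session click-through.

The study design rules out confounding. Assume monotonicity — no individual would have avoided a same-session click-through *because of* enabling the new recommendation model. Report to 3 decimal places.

Let p₁ = 0.659, p₀ = 0.121.
Under exogeneity and monotonicity, PS = (p₁ − p₀) / (1 − p₀).
PS = (0.659 − 0.121) / (1 − 0.121) = 0.538 / 0.879 ≈ 0.6121

PS ≈ 0.612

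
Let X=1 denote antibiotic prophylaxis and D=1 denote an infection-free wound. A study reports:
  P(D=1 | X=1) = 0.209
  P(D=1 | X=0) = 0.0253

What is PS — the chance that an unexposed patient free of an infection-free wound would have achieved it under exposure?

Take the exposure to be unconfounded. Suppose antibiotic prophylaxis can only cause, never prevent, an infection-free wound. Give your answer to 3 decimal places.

Let p₁ = 0.209, p₀ = 0.0253.
Under exogeneity and monotonicity, PS = (p₁ − p₀) / (1 − p₀).
PS = (0.209 − 0.0253) / (1 − 0.0253) = 0.1837 / 0.9747 ≈ 0.1885

PS ≈ 0.188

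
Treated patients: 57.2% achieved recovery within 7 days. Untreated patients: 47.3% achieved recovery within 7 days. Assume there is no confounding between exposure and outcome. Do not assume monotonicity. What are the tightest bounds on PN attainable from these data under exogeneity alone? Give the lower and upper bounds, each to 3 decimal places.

p₁ = 0.572, p₀ = 0.473.
Under exogeneity alone the bounds on PN are max{0,(p₁−p₀)/p₁} ≤ PN ≤ min{1,(1−p₀)/p₁}.
  lower = (p₁ − p₀)/p₁ = 0.099 / 0.572 ≈ 0.1731
  upper = min{1, (1 − p₀)/p₁} = 0.527 / 0.572 ≈ 0.9213

0.173 ≤ PN ≤ 0.921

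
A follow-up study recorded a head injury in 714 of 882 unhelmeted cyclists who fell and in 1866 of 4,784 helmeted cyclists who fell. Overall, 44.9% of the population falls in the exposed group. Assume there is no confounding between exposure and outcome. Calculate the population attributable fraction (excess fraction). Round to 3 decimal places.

PAF ≈ 0.326

p₁ = P(outcome | exposed) = 714/882 = 0.80952
p₀ = P(outcome | unexposed) = 1866/4784 = 0.39005
Overall risk P(Y=1) = π·p₁ + (1−π)·p₀ = 0.449×0.80952 + 0.551×0.39005 = 0.57839.
Under exogeneity, PAF = [P(Y=1) − p₀] / P(Y=1).
PAF = (0.57839 − 0.39005) / 0.57839 ≈ 0.3256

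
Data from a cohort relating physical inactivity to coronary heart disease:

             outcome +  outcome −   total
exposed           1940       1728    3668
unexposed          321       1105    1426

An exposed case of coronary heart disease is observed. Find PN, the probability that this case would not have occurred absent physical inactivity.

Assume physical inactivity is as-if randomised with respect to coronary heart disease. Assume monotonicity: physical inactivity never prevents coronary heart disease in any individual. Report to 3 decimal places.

PN ≈ 0.574

p₁ = P(outcome | exposed) = 1940/3668 = 0.5289
p₀ = P(outcome | unexposed) = 321/1426 = 0.22511
Under exogeneity and monotonicity, PN = (p₁ − p₀) / p₁.
PN = (0.5289 − 0.22511) / 0.5289 = 0.30379 / 0.5289 ≈ 0.5744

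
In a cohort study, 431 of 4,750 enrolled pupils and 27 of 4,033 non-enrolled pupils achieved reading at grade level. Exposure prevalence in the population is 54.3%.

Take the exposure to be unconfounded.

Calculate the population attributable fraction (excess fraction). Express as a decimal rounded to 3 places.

PAF ≈ 0.872

p₁ = P(outcome | exposed) = 431/4750 = 0.090737
p₀ = P(outcome | unexposed) = 27/4033 = 0.0066948
Overall risk P(Y=1) = π·p₁ + (1−π)·p₀ = 0.543×0.090737 + 0.457×0.0066948 = 0.05233.
Under exogeneity, PAF = [P(Y=1) − p₀] / P(Y=1).
PAF = (0.05233 − 0.0066948) / 0.05233 ≈ 0.8721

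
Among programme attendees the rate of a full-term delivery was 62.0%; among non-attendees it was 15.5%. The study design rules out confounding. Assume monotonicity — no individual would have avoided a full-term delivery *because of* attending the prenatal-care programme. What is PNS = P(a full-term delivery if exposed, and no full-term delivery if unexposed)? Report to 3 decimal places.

p₁ = 0.62, p₀ = 0.155.
Under exogeneity and monotonicity, PNS = p₁ − p₀.
PNS = 0.62 − 0.155 = 0.465

PNS ≈ 0.465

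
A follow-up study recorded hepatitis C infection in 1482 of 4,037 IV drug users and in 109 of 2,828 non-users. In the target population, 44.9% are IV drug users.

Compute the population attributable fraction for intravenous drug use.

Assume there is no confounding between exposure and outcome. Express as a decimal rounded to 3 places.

PAF ≈ 0.793

p₁ = P(outcome | exposed) = 1482/4037 = 0.3671
p₀ = P(outcome | unexposed) = 109/2828 = 0.038543
Overall risk P(Y=1) = π·p₁ + (1−π)·p₀ = 0.449×0.3671 + 0.551×0.038543 = 0.18607.
Under exogeneity, PAF = [P(Y=1) − p₀] / P(Y=1).
PAF = (0.18607 − 0.038543) / 0.18607 ≈ 0.7929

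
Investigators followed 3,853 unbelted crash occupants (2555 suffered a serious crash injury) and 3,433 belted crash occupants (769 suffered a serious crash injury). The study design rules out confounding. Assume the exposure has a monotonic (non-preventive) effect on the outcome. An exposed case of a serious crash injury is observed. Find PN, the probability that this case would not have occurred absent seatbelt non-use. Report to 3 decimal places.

PN ≈ 0.662

p₁ = P(outcome | exposed) = 2555/3853 = 0.66312
p₀ = P(outcome | unexposed) = 769/3433 = 0.224
Under exogeneity and monotonicity, PN = (p₁ − p₀) / p₁.
PN = (0.66312 − 0.224) / 0.66312 = 0.43912 / 0.66312 ≈ 0.6622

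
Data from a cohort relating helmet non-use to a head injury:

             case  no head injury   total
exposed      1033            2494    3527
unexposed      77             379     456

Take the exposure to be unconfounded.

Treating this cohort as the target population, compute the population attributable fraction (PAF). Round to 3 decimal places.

PAF ≈ 0.394

p₁ = P(outcome | exposed) = 1033/3527 = 0.29288
p₀ = P(outcome | unexposed) = 77/456 = 0.16886
Exposure prevalence π = 3527/3983 = 0.88551; overall risk P(Y=1) = 0.27868.
Under exogeneity, PAF = [P(Y=1) − p₀]/P(Y=1).
PAF = (0.27868 − 0.16886) / 0.27868 ≈ 0.3941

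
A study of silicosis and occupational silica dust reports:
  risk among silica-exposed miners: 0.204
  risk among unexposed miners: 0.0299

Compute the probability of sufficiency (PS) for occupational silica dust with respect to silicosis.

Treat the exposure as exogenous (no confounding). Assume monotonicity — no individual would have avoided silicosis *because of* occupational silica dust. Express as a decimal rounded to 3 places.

Let p₁ = 0.204, p₀ = 0.0299.
Under exogeneity and monotonicity, PS = (p₁ − p₀) / (1 − p₀).
PS = (0.204 − 0.0299) / (1 − 0.0299) = 0.1741 / 0.9701 ≈ 0.1795

PS ≈ 0.179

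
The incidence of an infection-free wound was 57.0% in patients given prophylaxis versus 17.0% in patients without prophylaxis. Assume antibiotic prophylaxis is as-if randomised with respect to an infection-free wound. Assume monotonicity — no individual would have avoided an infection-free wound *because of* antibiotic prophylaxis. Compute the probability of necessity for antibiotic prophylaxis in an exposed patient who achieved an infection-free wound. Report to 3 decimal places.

p₁ = 0.57, p₀ = 0.17.
Under exogeneity and monotonicity, PN = (p₁ − p₀) / p₁.
PN = (0.57 − 0.17) / 0.57 = 0.4 / 0.57 ≈ 0.7018

PN ≈ 0.702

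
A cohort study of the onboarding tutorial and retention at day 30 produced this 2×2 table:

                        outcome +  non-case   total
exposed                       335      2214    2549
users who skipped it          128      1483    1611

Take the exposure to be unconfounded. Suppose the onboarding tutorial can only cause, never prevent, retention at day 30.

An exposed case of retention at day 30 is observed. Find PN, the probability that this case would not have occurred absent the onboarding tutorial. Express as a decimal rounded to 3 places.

PN ≈ 0.395

p₁ = P(outcome | exposed) = 335/2549 = 0.13142
p₀ = P(outcome | unexposed) = 128/1611 = 0.079454
Under exogeneity and monotonicity, PN = (p₁ − p₀)/p₁.
PN = (0.13142 − 0.079454) / 0.13142 ≈ 0.3954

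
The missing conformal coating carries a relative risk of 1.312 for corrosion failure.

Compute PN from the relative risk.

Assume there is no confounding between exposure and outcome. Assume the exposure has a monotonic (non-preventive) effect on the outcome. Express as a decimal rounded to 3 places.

Under exogeneity and monotonicity, PN = (RR − 1) / RR = 1 − 1/RR.
PN = (1.312 − 1) / 1.312 = 0.312 / 1.312 ≈ 0.2378

PN ≈ 0.238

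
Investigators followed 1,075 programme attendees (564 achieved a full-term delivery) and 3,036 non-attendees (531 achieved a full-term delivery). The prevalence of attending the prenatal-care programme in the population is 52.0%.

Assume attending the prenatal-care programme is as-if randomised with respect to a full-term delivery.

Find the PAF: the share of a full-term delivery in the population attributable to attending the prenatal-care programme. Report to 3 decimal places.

PAF ≈ 0.510

p₁ = P(outcome | exposed) = 564/1075 = 0.52465
p₀ = P(outcome | unexposed) = 531/3036 = 0.1749
Overall risk P(Y=1) = π·p₁ + (1−π)·p₀ = 0.52×0.52465 + 0.48×0.1749 = 0.35677.
Under exogeneity, PAF = [P(Y=1) − p₀] / P(Y=1).
PAF = (0.35677 − 0.1749) / 0.35677 ≈ 0.5098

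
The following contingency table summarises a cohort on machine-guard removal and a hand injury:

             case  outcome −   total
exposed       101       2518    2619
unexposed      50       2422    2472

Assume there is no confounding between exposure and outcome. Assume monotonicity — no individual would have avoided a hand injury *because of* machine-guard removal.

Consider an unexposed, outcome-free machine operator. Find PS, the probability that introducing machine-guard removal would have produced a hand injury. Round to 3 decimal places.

p₁ = P(outcome | exposed) = 101/2619 = 0.038564
p₀ = P(outcome | unexposed) = 50/2472 = 0.020227
Under exogeneity and monotonicity, PS = (p₁ − p₀) / (1 − p₀).
PS = (0.038564 − 0.020227) / (1 − 0.020227) = 0.018338 / 0.97977 ≈ 0.0187

PS ≈ 0.019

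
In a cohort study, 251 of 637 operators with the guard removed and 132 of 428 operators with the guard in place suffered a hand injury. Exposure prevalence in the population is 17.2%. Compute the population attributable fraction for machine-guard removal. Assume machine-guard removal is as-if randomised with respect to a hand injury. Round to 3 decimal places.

PAF ≈ 0.046

p₁ = P(outcome | exposed) = 251/637 = 0.39403
p₀ = P(outcome | unexposed) = 132/428 = 0.30841
Overall risk P(Y=1) = π·p₁ + (1−π)·p₀ = 0.172×0.39403 + 0.828×0.30841 = 0.32314.
Under exogeneity, PAF = [P(Y=1) − p₀] / P(Y=1).
PAF = (0.32314 − 0.30841) / 0.32314 ≈ 0.0456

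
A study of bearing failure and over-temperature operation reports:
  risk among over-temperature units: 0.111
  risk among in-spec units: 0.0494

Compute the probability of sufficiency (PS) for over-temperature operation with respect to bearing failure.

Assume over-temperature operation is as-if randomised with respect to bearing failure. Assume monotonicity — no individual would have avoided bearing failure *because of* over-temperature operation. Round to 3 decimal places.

PS ≈ 0.065

Let p₁ = 0.111, p₀ = 0.0494.
Under exogeneity and monotonicity, PS = (p₁ − p₀) / (1 − p₀).
PS = (0.111 − 0.0494) / (1 − 0.0494) = 0.0616 / 0.9506 ≈ 0.0648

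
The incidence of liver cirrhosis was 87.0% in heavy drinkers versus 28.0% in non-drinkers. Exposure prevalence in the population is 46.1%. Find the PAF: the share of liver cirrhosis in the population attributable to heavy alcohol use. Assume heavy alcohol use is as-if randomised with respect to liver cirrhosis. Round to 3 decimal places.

PAF ≈ 0.493

p₁ = 0.87, p₀ = 0.28.
Overall risk P(Y=1) = π·p₁ + (1−π)·p₀ = 0.461×0.87 + 0.539×0.28 = 0.55199.
Under exogeneity, PAF = [P(Y=1) − p₀] / P(Y=1).
PAF = (0.55199 − 0.28) / 0.55199 ≈ 0.4927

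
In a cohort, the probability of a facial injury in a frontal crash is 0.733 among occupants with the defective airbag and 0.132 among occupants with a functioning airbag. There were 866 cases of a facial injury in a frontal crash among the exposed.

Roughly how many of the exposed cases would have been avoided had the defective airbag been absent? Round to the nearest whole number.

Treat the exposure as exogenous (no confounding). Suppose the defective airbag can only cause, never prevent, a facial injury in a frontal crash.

Let p₁ = 0.733, p₀ = 0.132.
PN = (p₁ − p₀)/p₁ = (0.733 − 0.132) / 0.733 ≈ 0.81992.
Attributable cases ≈ PN × (exposed cases) = 0.81992 × 866 ≈ 710.05.

about 710 cases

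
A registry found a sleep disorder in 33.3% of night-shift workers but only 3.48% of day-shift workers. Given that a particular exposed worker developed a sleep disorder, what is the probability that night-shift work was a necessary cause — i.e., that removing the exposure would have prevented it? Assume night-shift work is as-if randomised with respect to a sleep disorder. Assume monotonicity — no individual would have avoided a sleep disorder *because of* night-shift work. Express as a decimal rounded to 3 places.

PN ≈ 0.895

p₁ = 0.333, p₀ = 0.0348.
Under exogeneity and monotonicity, PN = (p₁ − p₀) / p₁.
PN = (0.333 − 0.0348) / 0.333 = 0.2982 / 0.333 ≈ 0.8955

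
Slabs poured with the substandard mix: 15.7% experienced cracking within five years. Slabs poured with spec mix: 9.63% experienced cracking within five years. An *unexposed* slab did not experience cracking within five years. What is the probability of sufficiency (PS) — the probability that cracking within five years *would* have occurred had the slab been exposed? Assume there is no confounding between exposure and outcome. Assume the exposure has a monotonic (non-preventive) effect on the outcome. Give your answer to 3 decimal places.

PS ≈ 0.067

p₁ = 0.157, p₀ = 0.0963.
Under exogeneity and monotonicity, PS = (p₁ − p₀) / (1 − p₀).
PS = (0.157 − 0.0963) / (1 − 0.0963) = 0.0607 / 0.9037 ≈ 0.0672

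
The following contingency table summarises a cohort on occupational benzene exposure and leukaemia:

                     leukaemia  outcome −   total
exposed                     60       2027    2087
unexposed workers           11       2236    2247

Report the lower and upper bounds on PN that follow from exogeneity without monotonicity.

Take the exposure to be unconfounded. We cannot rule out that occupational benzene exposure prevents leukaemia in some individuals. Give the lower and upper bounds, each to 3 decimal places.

0.830 ≤ PN ≤ 1.000

p₁ = P(outcome | exposed) = 60/2087 = 0.028749
p₀ = P(outcome | unexposed) = 11/2247 = 0.0048954
Under exogeneity alone the bounds on PN are max{0,(p₁−p₀)/p₁} ≤ PN ≤ min{1,(1−p₀)/p₁}.
  lower = (p₁ − p₀)/p₁ = 0.023854 / 0.028749 ≈ 0.8297
  upper = min{1, (1 − p₀)/p₁} = 0.9951 / 0.028749 ≈ 34.6131 → capped at 1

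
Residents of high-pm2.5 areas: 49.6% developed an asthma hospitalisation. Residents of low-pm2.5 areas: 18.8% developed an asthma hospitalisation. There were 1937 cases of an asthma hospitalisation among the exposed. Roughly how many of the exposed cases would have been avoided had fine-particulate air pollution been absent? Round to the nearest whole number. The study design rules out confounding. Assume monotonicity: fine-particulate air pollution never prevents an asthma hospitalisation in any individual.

p₁ = 0.496, p₀ = 0.188.
PN = (p₁ − p₀)/p₁ = (0.496 − 0.188) / 0.496 ≈ 0.62097.
Attributable cases ≈ PN × (exposed cases) = 0.62097 × 1937 ≈ 1202.81.

about 1203 cases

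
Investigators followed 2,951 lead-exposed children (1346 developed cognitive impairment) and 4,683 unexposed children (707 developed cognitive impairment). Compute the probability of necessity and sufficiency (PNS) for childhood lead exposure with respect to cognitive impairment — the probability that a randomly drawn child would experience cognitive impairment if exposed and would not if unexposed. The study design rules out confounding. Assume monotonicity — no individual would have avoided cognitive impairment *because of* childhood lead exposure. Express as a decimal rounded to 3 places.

PNS ≈ 0.305

p₁ = P(outcome | exposed) = 1346/2951 = 0.45612
p₀ = P(outcome | unexposed) = 707/4683 = 0.15097
Under exogeneity and monotonicity, PNS = p₁ − p₀.
PNS = 0.45612 − 0.15097 = 0.30514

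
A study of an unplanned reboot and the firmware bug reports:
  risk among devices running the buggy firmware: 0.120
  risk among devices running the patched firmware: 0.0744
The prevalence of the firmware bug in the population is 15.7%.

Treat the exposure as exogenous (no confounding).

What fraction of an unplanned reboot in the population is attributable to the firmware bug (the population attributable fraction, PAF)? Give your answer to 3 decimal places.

PAF ≈ 0.088

Let p₁ = 0.12, p₀ = 0.0744.
Overall risk P(Y=1) = π·p₁ + (1−π)·p₀ = 0.157×0.12 + 0.843×0.0744 = 0.081559.
Under exogeneity, PAF = [P(Y=1) − p₀] / P(Y=1).
PAF = (0.081559 − 0.0744) / 0.081559 ≈ 0.0878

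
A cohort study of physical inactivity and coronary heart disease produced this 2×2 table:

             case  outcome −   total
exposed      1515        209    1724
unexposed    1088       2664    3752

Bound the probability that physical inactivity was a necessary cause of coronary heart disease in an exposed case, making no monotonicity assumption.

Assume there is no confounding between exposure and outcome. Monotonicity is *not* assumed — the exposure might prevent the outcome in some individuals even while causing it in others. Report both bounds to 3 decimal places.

0.670 ≤ PN ≤ 0.808

p₁ = P(outcome | exposed) = 1515/1724 = 0.87877
p₀ = P(outcome | unexposed) = 1088/3752 = 0.28998
Under exogeneity alone the bounds on PN are max{0,(p₁−p₀)/p₁} ≤ PN ≤ min{1,(1−p₀)/p₁}.
  lower = (p₁ − p₀)/p₁ = 0.58879 / 0.87877 ≈ 0.6700
  upper = min{1, (1 − p₀)/p₁} = 0.71002 / 0.87877 ≈ 0.8080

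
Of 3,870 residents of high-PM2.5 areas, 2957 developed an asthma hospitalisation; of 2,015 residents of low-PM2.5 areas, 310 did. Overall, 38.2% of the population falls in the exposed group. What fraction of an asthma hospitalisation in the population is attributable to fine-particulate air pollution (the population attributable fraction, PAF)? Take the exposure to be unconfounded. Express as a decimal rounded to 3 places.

p₁ = P(outcome | exposed) = 2957/3870 = 0.76408
p₀ = P(outcome | unexposed) = 310/2015 = 0.15385
Overall risk P(Y=1) = π·p₁ + (1−π)·p₀ = 0.382×0.76408 + 0.618×0.15385 = 0.38696.
Under exogeneity, PAF = [P(Y=1) − p₀] / P(Y=1).
PAF = (0.38696 − 0.15385) / 0.38696 ≈ 0.6024

PAF ≈ 0.602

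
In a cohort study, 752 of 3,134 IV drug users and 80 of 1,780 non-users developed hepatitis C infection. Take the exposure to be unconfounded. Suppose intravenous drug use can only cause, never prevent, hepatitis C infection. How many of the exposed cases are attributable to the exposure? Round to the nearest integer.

about 611 cases

p₁ = P(outcome | exposed) = 752/3134 = 0.23995
p₀ = P(outcome | unexposed) = 80/1780 = 0.044944
PN = (p₁ − p₀)/p₁ = (0.23995 − 0.044944) / 0.23995 ≈ 0.81269.
Attributable cases ≈ PN × (exposed cases) = 0.81269 × 752 ≈ 611.15.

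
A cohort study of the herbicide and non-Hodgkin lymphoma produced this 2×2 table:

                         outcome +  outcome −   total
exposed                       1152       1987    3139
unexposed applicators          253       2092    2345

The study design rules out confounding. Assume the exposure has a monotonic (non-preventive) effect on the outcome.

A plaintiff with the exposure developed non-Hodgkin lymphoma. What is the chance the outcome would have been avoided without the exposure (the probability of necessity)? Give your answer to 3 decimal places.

p₁ = P(outcome | exposed) = 1152/3139 = 0.367
p₀ = P(outcome | unexposed) = 253/2345 = 0.10789
Under exogeneity and monotonicity, PN = (p₁ − p₀) / p₁.
PN = (0.367 − 0.10789) / 0.367 = 0.25911 / 0.367 ≈ 0.7060

PN ≈ 0.706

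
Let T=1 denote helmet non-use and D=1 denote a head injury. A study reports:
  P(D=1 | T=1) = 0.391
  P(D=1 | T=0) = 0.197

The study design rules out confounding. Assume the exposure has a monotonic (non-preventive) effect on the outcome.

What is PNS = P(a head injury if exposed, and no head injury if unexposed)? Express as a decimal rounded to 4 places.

Let p₁ = 0.391, p₀ = 0.197.
Under exogeneity and monotonicity, PNS = p₁ − p₀.
PNS = 0.391 − 0.197 = 0.194

PNS ≈ 0.1940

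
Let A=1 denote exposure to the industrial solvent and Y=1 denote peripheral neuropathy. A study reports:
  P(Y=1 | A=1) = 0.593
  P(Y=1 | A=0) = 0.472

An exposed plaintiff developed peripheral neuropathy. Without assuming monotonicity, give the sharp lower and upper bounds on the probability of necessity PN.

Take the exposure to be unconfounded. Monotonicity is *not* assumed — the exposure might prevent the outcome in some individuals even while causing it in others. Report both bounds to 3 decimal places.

Let p₁ = 0.593, p₀ = 0.472.
Under exogeneity alone the bounds on PN are max{0,(p₁−p₀)/p₁} ≤ PN ≤ min{1,(1−p₀)/p₁}.
  lower = (p₁ − p₀)/p₁ = 0.121 / 0.593 ≈ 0.2040
  upper = min{1, (1 − p₀)/p₁} = 0.528 / 0.593 ≈ 0.8904

0.204 ≤ PN ≤ 0.890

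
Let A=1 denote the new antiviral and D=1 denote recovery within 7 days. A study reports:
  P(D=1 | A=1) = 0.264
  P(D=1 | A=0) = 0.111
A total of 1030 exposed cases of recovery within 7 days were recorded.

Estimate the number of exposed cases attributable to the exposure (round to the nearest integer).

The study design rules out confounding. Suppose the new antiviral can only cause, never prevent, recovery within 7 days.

about 597 cases

Let p₁ = 0.264, p₀ = 0.111.
PN = (p₁ − p₀)/p₁ = (0.264 − 0.111) / 0.264 ≈ 0.57955.
Attributable cases ≈ PN × (exposed cases) = 0.57955 × 1030 ≈ 596.93.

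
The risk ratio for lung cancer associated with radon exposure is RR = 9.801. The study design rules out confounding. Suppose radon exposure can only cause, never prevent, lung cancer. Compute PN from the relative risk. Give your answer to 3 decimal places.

Under exogeneity and monotonicity, PN = (RR − 1) / RR = 1 − 1/RR.
PN = (9.801 − 1) / 9.801 = 8.801 / 9.801 ≈ 0.8980

PN ≈ 0.898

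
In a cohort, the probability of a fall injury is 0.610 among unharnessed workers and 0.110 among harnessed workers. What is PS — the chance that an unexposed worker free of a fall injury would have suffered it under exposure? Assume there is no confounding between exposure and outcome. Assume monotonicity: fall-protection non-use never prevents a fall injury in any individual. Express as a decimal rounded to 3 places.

PS ≈ 0.562

Let p₁ = 0.61, p₀ = 0.11.
Under exogeneity and monotonicity, PS = (p₁ − p₀) / (1 − p₀).
PS = (0.61 − 0.11) / (1 − 0.11) = 0.5 / 0.89 ≈ 0.5618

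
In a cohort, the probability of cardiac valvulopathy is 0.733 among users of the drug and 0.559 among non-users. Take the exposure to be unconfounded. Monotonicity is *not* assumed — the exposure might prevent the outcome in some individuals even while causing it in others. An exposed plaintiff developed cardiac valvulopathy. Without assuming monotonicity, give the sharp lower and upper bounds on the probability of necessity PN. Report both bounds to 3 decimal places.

Let p₁ = 0.733, p₀ = 0.559.
Under exogeneity alone the bounds on PN are max{0,(p₁−p₀)/p₁} ≤ PN ≤ min{1,(1−p₀)/p₁}.
  lower = (p₁ − p₀)/p₁ = 0.174 / 0.733 ≈ 0.2374
  upper = min{1, (1 − p₀)/p₁} = 0.441 / 0.733 ≈ 0.6016

0.237 ≤ PN ≤ 0.602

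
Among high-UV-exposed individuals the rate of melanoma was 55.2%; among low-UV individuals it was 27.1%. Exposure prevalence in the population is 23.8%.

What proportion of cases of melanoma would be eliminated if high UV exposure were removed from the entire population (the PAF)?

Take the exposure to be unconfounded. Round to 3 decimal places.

p₁ = 0.552, p₀ = 0.271.
Overall risk P(Y=1) = π·p₁ + (1−π)·p₀ = 0.238×0.552 + 0.762×0.271 = 0.33788.
Under exogeneity, PAF = [P(Y=1) − p₀] / P(Y=1).
PAF = (0.33788 − 0.271) / 0.33788 ≈ 0.1979

PAF ≈ 0.198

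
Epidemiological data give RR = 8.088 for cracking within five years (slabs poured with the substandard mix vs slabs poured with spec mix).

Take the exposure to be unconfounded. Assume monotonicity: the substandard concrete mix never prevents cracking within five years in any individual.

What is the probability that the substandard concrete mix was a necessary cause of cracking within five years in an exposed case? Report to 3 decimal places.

PN ≈ 0.876

Under exogeneity and monotonicity, PN = (RR − 1) / RR = 1 − 1/RR.
PN = (8.088 − 1) / 8.088 = 7.088 / 8.088 ≈ 0.8764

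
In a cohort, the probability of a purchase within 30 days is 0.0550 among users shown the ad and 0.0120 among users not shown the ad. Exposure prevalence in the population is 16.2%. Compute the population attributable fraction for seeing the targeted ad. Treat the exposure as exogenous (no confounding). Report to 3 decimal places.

Let p₁ = 0.055, p₀ = 0.012.
Overall risk P(Y=1) = π·p₁ + (1−π)·p₀ = 0.162×0.055 + 0.838×0.012 = 0.018966.
Under exogeneity, PAF = [P(Y=1) − p₀] / P(Y=1).
PAF = (0.018966 − 0.012) / 0.018966 ≈ 0.3673

PAF ≈ 0.367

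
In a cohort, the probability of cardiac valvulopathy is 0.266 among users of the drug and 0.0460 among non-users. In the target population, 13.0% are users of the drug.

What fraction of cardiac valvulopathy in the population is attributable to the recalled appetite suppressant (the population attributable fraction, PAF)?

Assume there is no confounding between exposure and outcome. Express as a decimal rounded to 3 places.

Let p₁ = 0.266, p₀ = 0.046.
Overall risk P(Y=1) = π·p₁ + (1−π)·p₀ = 0.13×0.266 + 0.87×0.046 = 0.0746.
Under exogeneity, PAF = [P(Y=1) − p₀] / P(Y=1).
PAF = (0.0746 − 0.046) / 0.0746 ≈ 0.3834

PAF ≈ 0.383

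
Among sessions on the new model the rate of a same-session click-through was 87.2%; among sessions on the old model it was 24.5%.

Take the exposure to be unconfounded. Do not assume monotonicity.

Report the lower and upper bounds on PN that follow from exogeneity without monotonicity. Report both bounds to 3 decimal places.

p₁ = 0.872, p₀ = 0.245.
Under exogeneity alone the bounds on PN are max{0,(p₁−p₀)/p₁} ≤ PN ≤ min{1,(1−p₀)/p₁}.
  lower = (p₁ − p₀)/p₁ = 0.627 / 0.872 ≈ 0.7190
  upper = min{1, (1 − p₀)/p₁} = 0.755 / 0.872 ≈ 0.8658

0.719 ≤ PN ≤ 0.866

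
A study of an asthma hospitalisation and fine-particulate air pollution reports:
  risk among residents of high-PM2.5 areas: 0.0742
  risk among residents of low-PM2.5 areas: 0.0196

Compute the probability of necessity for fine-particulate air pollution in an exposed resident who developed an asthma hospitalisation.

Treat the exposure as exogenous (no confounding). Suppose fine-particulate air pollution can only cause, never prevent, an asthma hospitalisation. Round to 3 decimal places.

PN ≈ 0.736

Let p₁ = 0.0742, p₀ = 0.0196.
Under exogeneity and monotonicity, PN = (p₁ − p₀) / p₁.
PN = (0.0742 − 0.0196) / 0.0742 = 0.0546 / 0.0742 ≈ 0.7358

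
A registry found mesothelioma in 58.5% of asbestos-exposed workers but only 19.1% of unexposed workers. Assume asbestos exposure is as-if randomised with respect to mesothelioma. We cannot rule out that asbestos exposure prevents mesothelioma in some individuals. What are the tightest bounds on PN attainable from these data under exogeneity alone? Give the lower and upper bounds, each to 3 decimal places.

0.674 ≤ PN ≤ 1.000

p₁ = 0.585, p₀ = 0.191.
Under exogeneity alone the bounds on PN are max{0,(p₁−p₀)/p₁} ≤ PN ≤ min{1,(1−p₀)/p₁}.
  lower = (p₁ − p₀)/p₁ = 0.394 / 0.585 ≈ 0.6735
  upper = min{1, (1 − p₀)/p₁} = 0.809 / 0.585 ≈ 1.3829 → capped at 1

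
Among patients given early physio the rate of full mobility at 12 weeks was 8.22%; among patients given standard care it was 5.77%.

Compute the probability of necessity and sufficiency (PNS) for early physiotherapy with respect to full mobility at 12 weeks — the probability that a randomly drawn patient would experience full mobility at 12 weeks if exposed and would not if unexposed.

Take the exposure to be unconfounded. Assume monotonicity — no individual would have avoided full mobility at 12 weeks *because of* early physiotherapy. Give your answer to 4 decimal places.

p₁ = 0.0822, p₀ = 0.0577.
Under exogeneity and monotonicity, PNS = p₁ − p₀.
PNS = 0.0822 − 0.0577 = 0.0245

PNS ≈ 0.0245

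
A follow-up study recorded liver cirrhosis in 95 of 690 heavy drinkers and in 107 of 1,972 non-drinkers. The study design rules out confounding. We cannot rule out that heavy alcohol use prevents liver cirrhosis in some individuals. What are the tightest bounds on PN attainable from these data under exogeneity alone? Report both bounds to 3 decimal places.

p₁ = P(outcome | exposed) = 95/690 = 0.13768
p₀ = P(outcome | unexposed) = 107/1972 = 0.05426
Under exogeneity alone the bounds on PN are max{0,(p₁−p₀)/p₁} ≤ PN ≤ min{1,(1−p₀)/p₁}.
  lower = (p₁ − p₀)/p₁ = 0.083422 / 0.13768 ≈ 0.6059
  upper = min{1, (1 − p₀)/p₁} = 0.94574 / 0.13768 ≈ 6.8691 → capped at 1

0.606 ≤ PN ≤ 1.000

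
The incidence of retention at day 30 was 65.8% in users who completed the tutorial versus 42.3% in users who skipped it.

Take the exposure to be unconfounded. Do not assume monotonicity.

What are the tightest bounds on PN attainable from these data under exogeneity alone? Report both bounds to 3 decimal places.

p₁ = 0.658, p₀ = 0.423.
Under exogeneity alone the bounds on PN are max{0,(p₁−p₀)/p₁} ≤ PN ≤ min{1,(1−p₀)/p₁}.
  lower = (p₁ − p₀)/p₁ = 0.235 / 0.658 ≈ 0.3571
  upper = min{1, (1 − p₀)/p₁} = 0.577 / 0.658 ≈ 0.8769

0.357 ≤ PN ≤ 0.877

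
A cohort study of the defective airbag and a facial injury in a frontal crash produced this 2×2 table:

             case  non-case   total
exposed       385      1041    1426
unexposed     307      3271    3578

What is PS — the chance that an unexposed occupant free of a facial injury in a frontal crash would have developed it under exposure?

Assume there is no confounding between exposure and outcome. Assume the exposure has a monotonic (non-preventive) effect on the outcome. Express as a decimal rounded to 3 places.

PS ≈ 0.201

p₁ = P(outcome | exposed) = 385/1426 = 0.26999
p₀ = P(outcome | unexposed) = 307/3578 = 0.085802
Under exogeneity and monotonicity, PS = (p₁ − p₀)/(1 − p₀).
PS = (0.26999 − 0.085802) / 0.9142 ≈ 0.2015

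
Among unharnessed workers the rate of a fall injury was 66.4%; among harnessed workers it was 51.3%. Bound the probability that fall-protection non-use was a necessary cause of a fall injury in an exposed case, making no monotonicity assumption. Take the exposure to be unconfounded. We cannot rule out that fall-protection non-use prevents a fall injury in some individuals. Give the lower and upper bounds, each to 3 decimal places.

0.227 ≤ PN ≤ 0.733

p₁ = 0.664, p₀ = 0.513.
Under exogeneity alone the bounds on PN are max{0,(p₁−p₀)/p₁} ≤ PN ≤ min{1,(1−p₀)/p₁}.
  lower = (p₁ − p₀)/p₁ = 0.151 / 0.664 ≈ 0.2274
  upper = min{1, (1 − p₀)/p₁} = 0.487 / 0.664 ≈ 0.7334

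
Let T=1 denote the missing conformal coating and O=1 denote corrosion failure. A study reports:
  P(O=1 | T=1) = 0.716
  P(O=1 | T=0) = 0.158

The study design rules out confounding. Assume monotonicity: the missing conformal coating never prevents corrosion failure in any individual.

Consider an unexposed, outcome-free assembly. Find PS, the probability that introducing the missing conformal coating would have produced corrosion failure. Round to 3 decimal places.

Let p₁ = 0.716, p₀ = 0.158.
Under exogeneity and monotonicity, PS = (p₁ − p₀) / (1 − p₀).
PS = (0.716 − 0.158) / (1 − 0.158) = 0.558 / 0.842 ≈ 0.6627

PS ≈ 0.663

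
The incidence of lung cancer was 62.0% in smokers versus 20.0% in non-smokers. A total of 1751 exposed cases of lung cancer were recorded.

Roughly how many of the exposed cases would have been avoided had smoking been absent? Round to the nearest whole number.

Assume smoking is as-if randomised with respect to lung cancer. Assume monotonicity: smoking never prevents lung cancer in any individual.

about 1186 cases

p₁ = 0.62, p₀ = 0.2.
PN = (p₁ − p₀)/p₁ = (0.62 − 0.2) / 0.62 ≈ 0.67742.
Attributable cases ≈ PN × (exposed cases) = 0.67742 × 1751 ≈ 1186.16.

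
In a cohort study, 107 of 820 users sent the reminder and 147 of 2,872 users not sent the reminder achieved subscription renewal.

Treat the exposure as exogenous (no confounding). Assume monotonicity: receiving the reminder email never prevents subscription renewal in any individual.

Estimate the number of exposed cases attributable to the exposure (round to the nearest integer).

about 65 cases

p₁ = P(outcome | exposed) = 107/820 = 0.13049
p₀ = P(outcome | unexposed) = 147/2872 = 0.051184
PN = (p₁ − p₀)/p₁ = (0.13049 − 0.051184) / 0.13049 ≈ 0.60775.
Attributable cases ≈ PN × (exposed cases) = 0.60775 × 107 ≈ 65.03.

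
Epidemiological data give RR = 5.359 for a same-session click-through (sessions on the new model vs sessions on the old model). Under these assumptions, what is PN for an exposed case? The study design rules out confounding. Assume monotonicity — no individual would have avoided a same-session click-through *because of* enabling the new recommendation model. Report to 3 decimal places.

PN ≈ 0.813

Under exogeneity and monotonicity, PN = (RR − 1) / RR = 1 − 1/RR.
PN = (5.359 − 1) / 5.359 = 4.359 / 5.359 ≈ 0.8134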